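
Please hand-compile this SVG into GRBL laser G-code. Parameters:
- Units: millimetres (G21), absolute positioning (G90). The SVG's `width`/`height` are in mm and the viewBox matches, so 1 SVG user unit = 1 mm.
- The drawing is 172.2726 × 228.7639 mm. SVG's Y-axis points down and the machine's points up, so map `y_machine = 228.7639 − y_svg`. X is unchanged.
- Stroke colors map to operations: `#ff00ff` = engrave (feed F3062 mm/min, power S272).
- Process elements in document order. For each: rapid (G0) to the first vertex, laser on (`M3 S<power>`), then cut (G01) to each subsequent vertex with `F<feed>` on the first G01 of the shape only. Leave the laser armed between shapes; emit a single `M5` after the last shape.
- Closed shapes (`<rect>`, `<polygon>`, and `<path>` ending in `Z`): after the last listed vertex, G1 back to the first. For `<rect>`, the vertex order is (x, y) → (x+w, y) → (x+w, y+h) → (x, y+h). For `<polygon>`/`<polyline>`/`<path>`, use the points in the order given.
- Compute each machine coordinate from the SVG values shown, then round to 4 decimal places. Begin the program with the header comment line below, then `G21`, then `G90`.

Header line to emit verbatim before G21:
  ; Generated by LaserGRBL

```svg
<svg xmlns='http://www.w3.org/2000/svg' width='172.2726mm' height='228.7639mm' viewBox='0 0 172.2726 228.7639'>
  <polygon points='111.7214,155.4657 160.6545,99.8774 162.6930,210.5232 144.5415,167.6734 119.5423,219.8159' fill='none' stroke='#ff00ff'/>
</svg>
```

; Generated by LaserGRBL
G21
G90
G0 X111.7214 Y73.2982
M3 S272
G01 X160.6545 Y128.8865 F3062
G01 X162.6930 Y18.2407
G01 X144.5415 Y61.0905
G01 X119.5423 Y8.9480
G01 X111.7214 Y73.2982
M5

1 u = 1 mm; y_m = 228.7639 − y.

[1] `<polygon>` closed polygon, #ff00ff→engrave S272 F3062: (111.7214,73.2982) → (160.6545,128.8865) → (162.6930,18.2407) → (144.5415,61.0905) → (119.5423,8.9480) → (111.7214,73.2982) (closed)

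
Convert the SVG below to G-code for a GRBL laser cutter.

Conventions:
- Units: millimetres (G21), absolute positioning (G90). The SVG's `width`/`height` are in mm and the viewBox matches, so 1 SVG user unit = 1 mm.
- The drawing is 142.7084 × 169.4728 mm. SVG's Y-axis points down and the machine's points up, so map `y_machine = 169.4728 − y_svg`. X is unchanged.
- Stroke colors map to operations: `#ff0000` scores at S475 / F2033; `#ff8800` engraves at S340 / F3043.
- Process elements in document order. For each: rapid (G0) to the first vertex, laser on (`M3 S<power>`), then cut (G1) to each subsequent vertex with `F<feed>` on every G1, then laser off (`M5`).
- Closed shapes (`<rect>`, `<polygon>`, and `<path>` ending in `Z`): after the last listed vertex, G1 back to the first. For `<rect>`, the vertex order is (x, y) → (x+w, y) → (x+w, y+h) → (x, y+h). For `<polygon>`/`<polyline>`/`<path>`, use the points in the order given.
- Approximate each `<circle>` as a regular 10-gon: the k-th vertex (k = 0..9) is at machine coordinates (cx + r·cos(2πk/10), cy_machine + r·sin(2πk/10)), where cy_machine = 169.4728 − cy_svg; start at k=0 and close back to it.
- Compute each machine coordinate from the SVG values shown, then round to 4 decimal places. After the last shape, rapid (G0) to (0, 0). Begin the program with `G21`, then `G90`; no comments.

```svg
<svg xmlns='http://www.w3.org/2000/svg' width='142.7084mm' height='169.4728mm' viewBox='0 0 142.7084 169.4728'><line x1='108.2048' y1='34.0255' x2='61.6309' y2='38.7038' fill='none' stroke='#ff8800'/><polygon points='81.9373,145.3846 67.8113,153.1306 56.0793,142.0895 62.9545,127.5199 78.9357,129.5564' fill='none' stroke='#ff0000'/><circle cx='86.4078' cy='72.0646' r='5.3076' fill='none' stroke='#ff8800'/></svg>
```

1 u = 1 mm; y_m = 169.4728 − y.

[1] `<line>` line segment, #ff8800→engrave S340 F3043: (108.2048,135.4473) → (61.6309,130.7690)

[2] `<polygon>` regular polygon, #ff0000→score S475 F2033: (81.9373,24.0882) → (67.8113,16.3422) → (56.0793,27.3833) → (62.9545,41.9529) → (78.9357,39.9164) → (81.9373,24.0882) (closed)

[3] `<circle>` circle, #ff8800→engrave S340 F3043: (91.7154,97.4082) → (90.7017,100.5279) → (88.0479,102.4560) → (84.7677,102.4560) → (82.1139,100.5279) → (81.1002,97.4082) → (82.1139,94.2885) → (84.7677,92.3604) → (88.0479,92.3604) → (90.7017,94.2885) → (91.7154,97.4082) (closed)

G21
G90
G0 X108.2048 Y135.4473
M3 S340
G1 X61.6309 Y130.7690 F3043
M5
G0 X81.9373 Y24.0882
M3 S475
G1 X67.8113 Y16.3422 F2033
G1 X56.0793 Y27.3833 F2033
G1 X62.9545 Y41.9529 F2033
G1 X78.9357 Y39.9164 F2033
G1 X81.9373 Y24.0882 F2033
M5
G0 X91.7154 Y97.4082
M3 S340
G1 X90.7017 Y100.5279 F3043
G1 X88.0479 Y102.4560 F3043
G1 X84.7677 Y102.4560 F3043
G1 X82.1139 Y100.5279 F3043
G1 X81.1002 Y97.4082 F3043
G1 X82.1139 Y94.2885 F3043
G1 X84.7677 Y92.3604 F3043
G1 X88.0479 Y92.3604 F3043
G1 X90.7017 Y94.2885 F3043
G1 X91.7154 Y97.4082 F3043
M5
G0 X0.0000 Y0.0000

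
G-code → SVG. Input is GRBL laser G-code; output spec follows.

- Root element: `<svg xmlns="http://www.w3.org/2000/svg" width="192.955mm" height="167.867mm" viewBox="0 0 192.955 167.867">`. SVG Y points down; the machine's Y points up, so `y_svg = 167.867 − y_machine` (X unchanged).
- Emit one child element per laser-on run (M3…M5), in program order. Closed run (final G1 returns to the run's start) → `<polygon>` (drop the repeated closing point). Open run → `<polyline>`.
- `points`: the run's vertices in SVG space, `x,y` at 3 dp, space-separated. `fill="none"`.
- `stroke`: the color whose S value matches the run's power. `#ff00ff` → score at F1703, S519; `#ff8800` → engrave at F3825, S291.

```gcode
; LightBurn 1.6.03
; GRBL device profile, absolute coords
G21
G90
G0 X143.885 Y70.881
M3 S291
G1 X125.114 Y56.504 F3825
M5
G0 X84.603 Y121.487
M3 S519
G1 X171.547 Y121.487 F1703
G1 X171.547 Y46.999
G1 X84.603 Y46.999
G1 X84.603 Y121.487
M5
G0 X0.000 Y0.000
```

y_svg = 167.867 − y_m.

[1] S291→`#ff8800` (engrave); open run; points: 143.885,96.986 125.114,111.363

[2] S519→`#ff00ff` (score); closed run; points: 84.603,46.380 171.547,46.380 171.547,120.868 84.603,120.868

<svg xmlns="http://www.w3.org/2000/svg" width="192.955mm" height="167.867mm" viewBox="0 0 192.955 167.867">
  <polyline points="143.885,96.986 125.114,111.363" fill="none" stroke="#ff8800"/>
  <polygon points="84.603,46.380 171.547,46.380 171.547,120.868 84.603,120.868" fill="none" stroke="#ff00ff"/>
</svg>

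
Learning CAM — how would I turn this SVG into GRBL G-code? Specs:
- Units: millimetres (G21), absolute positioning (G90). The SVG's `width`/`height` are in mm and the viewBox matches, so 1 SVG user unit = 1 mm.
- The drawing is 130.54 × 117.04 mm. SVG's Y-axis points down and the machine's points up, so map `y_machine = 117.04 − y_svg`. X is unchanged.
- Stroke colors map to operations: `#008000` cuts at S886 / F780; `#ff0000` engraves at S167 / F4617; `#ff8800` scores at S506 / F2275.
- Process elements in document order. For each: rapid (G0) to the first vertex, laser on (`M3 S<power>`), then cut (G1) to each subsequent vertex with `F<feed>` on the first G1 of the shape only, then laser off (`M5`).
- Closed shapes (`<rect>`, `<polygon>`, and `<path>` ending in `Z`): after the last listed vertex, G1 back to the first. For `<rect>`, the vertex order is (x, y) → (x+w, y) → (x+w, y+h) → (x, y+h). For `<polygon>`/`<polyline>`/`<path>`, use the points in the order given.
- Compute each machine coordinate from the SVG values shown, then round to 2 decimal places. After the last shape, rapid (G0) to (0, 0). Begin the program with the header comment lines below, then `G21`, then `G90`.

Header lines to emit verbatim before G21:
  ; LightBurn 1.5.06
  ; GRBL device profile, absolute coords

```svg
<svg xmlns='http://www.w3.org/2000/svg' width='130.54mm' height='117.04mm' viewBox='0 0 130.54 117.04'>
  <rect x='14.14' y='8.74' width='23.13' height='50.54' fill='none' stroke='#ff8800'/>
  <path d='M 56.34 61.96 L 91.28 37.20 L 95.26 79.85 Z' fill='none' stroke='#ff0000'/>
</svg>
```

; LightBurn 1.5.06
; GRBL device profile, absolute coords
G21
G90
G0 X14.14 Y108.30
M3 S506
G1 X37.27 Y108.30 F2275
G1 X37.27 Y57.76
G1 X14.14 Y57.76
G1 X14.14 Y108.30
M5
G0 X56.34 Y55.08
M3 S167
G1 X91.28 Y79.84 F4617
G1 X95.26 Y37.19
G1 X56.34 Y55.08
M5
G0 X0.00 Y0.00

Since the viewBox matches the mm dimensions, user units are millimetres directly. The only transform is the Y-flip y_m = 117.04 − y_svg.

Shape 1 is a rectangle drawn with `<rect>`. Its stroke #ff8800 means score at S506, F2275. After flipping Y the toolpath is (14.14,108.30) → (37.27,108.30) → (37.27,57.76) → (14.14,57.76) → (14.14,108.30), returning to the start.

Shape 2 is a regular polygon drawn with `<path>`. Its stroke #ff0000 means engrave at S167, F4617. After flipping Y the toolpath is (56.34,55.08) → (91.28,79.84) → (95.26,37.19) → (56.34,55.08), returning to the start.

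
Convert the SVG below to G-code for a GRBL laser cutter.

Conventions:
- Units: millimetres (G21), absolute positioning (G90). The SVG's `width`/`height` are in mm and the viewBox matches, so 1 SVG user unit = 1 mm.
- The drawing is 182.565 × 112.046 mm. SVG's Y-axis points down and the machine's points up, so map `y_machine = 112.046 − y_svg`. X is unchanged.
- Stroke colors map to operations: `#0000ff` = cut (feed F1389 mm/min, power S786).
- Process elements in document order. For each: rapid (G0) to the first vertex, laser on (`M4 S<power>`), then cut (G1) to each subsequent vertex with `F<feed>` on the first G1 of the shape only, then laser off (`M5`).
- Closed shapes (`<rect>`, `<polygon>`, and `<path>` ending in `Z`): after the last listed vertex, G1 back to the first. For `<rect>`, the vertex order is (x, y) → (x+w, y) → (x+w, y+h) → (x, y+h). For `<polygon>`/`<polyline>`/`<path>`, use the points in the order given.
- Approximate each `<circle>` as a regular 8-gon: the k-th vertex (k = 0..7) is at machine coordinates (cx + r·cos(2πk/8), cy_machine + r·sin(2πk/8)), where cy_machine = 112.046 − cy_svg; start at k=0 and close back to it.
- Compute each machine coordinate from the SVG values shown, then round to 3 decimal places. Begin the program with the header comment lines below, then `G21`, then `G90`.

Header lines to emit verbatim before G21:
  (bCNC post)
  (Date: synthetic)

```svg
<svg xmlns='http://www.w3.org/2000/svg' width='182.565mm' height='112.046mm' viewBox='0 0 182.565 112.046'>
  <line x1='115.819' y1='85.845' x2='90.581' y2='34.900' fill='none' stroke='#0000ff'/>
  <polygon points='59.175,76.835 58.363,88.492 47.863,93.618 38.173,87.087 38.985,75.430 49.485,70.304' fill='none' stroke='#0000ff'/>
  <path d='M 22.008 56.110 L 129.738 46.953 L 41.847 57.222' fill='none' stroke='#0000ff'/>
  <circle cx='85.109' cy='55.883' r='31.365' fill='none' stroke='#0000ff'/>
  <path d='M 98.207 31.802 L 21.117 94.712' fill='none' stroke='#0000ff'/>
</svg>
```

(bCNC post)
(Date: synthetic)
G21
G90
G0 X115.819 Y26.201
M4 S786
G1 X90.581 Y77.146 F1389
M5
G0 X59.175 Y35.211
M4 S786
G1 X58.363 Y23.554 F1389
G1 X47.863 Y18.428
G1 X38.173 Y24.959
G1 X38.985 Y36.616
G1 X49.485 Y41.742
G1 X59.175 Y35.211
M5
G0 X22.008 Y55.936
M4 S786
G1 X129.738 Y65.093 F1389
G1 X41.847 Y54.824
M5
G0 X116.474 Y56.163
M4 S786
G1 X107.287 Y78.341 F1389
G1 X85.109 Y87.528
G1 X62.931 Y78.341
G1 X53.744 Y56.163
G1 X62.931 Y33.985
G1 X85.109 Y24.798
G1 X107.287 Y33.985
G1 X116.474 Y56.163
M5
G0 X98.207 Y80.244
M4 S786
G1 X21.117 Y17.334 F1389
M5

1 u = 1 mm; y_m = 112.046 − y.

[1] `<line>` line segment, #0000ff→cut S786 F1389: (115.819,26.201) → (90.581,77.146)

[2] `<polygon>` regular polygon, #0000ff→cut S786 F1389: (59.175,35.211) → (58.363,23.554) → (47.863,18.428) → (38.173,24.959) → (38.985,36.616) → (49.485,41.742) → (59.175,35.211) (closed)

[3] `<path>` open polyline, #0000ff→cut S786 F1389: (22.008,55.936) → (129.738,65.093) → (41.847,54.824)

[4] `<circle>` circle, #0000ff→cut S786 F1389: (116.474,56.163) → (107.287,78.341) → (85.109,87.528) → (62.931,78.341) → (53.744,56.163) → (62.931,33.985) → (85.109,24.798) → (107.287,33.985) → (116.474,56.163) (closed)

[5] `<path>` line segment, #0000ff→cut S786 F1389: (98.207,80.244) → (21.117,17.334)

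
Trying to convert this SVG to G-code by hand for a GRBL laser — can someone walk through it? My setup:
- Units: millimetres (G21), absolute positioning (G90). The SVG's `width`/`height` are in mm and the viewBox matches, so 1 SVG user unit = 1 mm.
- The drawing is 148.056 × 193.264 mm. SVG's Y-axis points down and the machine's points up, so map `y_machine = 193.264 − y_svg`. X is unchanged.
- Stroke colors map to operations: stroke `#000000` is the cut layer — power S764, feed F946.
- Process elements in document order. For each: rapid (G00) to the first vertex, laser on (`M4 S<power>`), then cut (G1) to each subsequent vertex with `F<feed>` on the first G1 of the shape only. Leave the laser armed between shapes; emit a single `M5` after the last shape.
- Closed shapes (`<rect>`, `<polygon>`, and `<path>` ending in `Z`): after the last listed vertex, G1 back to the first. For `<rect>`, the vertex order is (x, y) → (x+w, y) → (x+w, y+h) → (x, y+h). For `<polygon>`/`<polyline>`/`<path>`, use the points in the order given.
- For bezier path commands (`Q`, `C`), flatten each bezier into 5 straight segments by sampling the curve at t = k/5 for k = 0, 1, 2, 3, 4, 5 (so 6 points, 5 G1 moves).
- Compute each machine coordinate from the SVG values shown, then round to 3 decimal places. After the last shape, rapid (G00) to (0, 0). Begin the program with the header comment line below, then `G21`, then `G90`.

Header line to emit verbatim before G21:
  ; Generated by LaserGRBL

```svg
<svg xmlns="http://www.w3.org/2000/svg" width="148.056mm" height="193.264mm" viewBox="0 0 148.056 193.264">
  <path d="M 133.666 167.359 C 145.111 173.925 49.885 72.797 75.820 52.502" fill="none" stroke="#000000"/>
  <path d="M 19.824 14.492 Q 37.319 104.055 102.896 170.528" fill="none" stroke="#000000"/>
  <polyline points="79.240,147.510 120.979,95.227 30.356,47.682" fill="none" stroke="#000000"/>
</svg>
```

; Generated by LaserGRBL
G21
G90
G00 X133.666 Y25.905
M4 S764
G1 X129.555 Y33.380 F946
G1 X110.779 Y57.653
G1 X88.274 Y89.674
G1 X72.976 Y120.393
G1 X75.820 Y140.762
G00 X19.824 Y178.772
M4 S764
G1 X28.745 Y143.870 F946
G1 X41.513 Y110.816
G1 X58.128 Y79.609
G1 X78.588 Y50.249
G1 X102.896 Y22.736
G00 X79.240 Y45.754
M4 S764
G1 X120.979 Y98.037 F946
G1 X30.356 Y145.582
M5
G00 X0.000 Y0.000

Since the viewBox matches the mm dimensions, user units are millimetres directly. The only transform is the Y-flip y_m = 193.264 − y_svg.

Shape 1 is a cubic bezier drawn with `<path>`. Its stroke #000000 means cut at S764, F946. After flipping Y the toolpath is (133.666,25.905) → (129.555,33.380) → (110.779,57.653) → (88.274,89.674) → (72.976,120.393) → (75.820,140.762).

Shape 2 is a quadratic bezier drawn with `<path>`. Its stroke #000000 means cut at S764, F946. After flipping Y the toolpath is (19.824,178.772) → (28.745,143.870) → (41.513,110.816) → (58.128,79.609) → (78.588,50.249) → (102.896,22.736).

Shape 3 is a open polyline drawn with `<polyline>`. Its stroke #000000 means cut at S764, F946. After flipping Y the toolpath is (79.240,45.754) → (120.979,98.037) → (30.356,145.582).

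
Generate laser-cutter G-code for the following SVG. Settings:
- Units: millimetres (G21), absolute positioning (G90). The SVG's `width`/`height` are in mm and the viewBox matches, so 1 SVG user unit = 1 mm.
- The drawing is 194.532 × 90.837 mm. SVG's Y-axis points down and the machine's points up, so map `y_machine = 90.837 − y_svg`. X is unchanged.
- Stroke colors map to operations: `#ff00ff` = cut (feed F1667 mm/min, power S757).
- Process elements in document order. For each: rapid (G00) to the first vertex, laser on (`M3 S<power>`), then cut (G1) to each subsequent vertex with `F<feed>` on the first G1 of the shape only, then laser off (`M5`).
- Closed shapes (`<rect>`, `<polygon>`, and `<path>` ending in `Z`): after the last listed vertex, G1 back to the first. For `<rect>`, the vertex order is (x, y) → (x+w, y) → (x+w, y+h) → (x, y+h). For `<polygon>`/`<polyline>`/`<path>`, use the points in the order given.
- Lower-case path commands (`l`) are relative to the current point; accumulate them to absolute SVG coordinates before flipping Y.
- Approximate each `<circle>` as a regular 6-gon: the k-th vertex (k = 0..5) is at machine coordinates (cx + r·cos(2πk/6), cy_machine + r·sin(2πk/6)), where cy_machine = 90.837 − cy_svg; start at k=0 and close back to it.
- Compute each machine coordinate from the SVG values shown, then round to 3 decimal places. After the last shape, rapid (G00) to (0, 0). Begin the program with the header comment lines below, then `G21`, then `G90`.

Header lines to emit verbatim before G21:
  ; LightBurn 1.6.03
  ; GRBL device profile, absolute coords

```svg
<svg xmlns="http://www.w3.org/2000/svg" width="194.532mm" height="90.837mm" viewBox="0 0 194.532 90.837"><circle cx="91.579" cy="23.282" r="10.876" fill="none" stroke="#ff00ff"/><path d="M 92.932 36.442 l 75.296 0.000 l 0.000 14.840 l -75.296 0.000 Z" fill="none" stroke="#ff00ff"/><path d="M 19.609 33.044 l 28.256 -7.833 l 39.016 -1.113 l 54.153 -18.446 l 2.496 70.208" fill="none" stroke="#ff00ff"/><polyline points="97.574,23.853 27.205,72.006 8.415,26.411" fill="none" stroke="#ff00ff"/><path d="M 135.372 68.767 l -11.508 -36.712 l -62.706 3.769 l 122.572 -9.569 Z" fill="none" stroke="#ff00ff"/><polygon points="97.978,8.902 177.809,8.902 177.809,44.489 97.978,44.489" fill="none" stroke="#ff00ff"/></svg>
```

viewBox `0 0 194.532 90.837` with mm width/height → 1 unit = 1 mm. Flip: y_m = 90.837 − y_svg.

**Shape 1** — `<circle>` circle, stroke `#ff00ff` → cut (S757, F1667). Machine vertices: (102.455,67.555) → (97.017,76.974) → (86.141,76.974) → (80.703,67.555) → (86.141,58.136) → (97.017,58.136) → (102.455,67.555). Closed: final G1 returns to the first vertex.

**Shape 2** — `<path>` rectangle, stroke `#ff00ff` → cut (S757, F1667). Machine vertices: (92.932,54.395) → (168.228,54.395) → (168.228,39.555) → (92.932,39.555) → (92.932,54.395). Closed: final G1 returns to the first vertex.

**Shape 3** — `<path>` open polyline, stroke `#ff00ff` → cut (S757, F1667). Machine vertices: (19.609,57.793) → (47.865,65.626) → (86.881,66.739) → (141.034,85.185) → (143.530,14.977). Open path.

**Shape 4** — `<polyline>` open polyline, stroke `#ff00ff` → cut (S757, F1667). Machine vertices: (97.574,66.984) → (27.205,18.831) → (8.415,64.426). Open path.

**Shape 5** — `<path>` closed polygon, stroke `#ff00ff` → cut (S757, F1667). Machine vertices: (135.372,22.070) → (123.864,58.782) → (61.158,55.013) → (183.730,64.582) → (135.372,22.070). Closed: final G1 returns to the first vertex.

**Shape 6** — `<polygon>` rectangle, stroke `#ff00ff` → cut (S757, F1667). Machine vertices: (97.978,81.935) → (177.809,81.935) → (177.809,46.348) → (97.978,46.348) → (97.978,81.935). Closed: final G1 returns to the first vertex.

; LightBurn 1.6.03
; GRBL device profile, absolute coords
G21
G90
G00 X102.455 Y67.555
M3 S757
G1 X97.017 Y76.974 F1667
G1 X86.141 Y76.974
G1 X80.703 Y67.555
G1 X86.141 Y58.136
G1 X97.017 Y58.136
G1 X102.455 Y67.555
M5
G00 X92.932 Y54.395
M3 S757
G1 X168.228 Y54.395 F1667
G1 X168.228 Y39.555
G1 X92.932 Y39.555
G1 X92.932 Y54.395
M5
G00 X19.609 Y57.793
M3 S757
G1 X47.865 Y65.626 F1667
G1 X86.881 Y66.739
G1 X141.034 Y85.185
G1 X143.530 Y14.977
M5
G00 X97.574 Y66.984
M3 S757
G1 X27.205 Y18.831 F1667
G1 X8.415 Y64.426
M5
G00 X135.372 Y22.070
M3 S757
G1 X123.864 Y58.782 F1667
G1 X61.158 Y55.013
G1 X183.730 Y64.582
G1 X135.372 Y22.070
M5
G00 X97.978 Y81.935
M3 S757
G1 X177.809 Y81.935 F1667
G1 X177.809 Y46.348
G1 X97.978 Y46.348
G1 X97.978 Y81.935
M5
G00 X0.000 Y0.000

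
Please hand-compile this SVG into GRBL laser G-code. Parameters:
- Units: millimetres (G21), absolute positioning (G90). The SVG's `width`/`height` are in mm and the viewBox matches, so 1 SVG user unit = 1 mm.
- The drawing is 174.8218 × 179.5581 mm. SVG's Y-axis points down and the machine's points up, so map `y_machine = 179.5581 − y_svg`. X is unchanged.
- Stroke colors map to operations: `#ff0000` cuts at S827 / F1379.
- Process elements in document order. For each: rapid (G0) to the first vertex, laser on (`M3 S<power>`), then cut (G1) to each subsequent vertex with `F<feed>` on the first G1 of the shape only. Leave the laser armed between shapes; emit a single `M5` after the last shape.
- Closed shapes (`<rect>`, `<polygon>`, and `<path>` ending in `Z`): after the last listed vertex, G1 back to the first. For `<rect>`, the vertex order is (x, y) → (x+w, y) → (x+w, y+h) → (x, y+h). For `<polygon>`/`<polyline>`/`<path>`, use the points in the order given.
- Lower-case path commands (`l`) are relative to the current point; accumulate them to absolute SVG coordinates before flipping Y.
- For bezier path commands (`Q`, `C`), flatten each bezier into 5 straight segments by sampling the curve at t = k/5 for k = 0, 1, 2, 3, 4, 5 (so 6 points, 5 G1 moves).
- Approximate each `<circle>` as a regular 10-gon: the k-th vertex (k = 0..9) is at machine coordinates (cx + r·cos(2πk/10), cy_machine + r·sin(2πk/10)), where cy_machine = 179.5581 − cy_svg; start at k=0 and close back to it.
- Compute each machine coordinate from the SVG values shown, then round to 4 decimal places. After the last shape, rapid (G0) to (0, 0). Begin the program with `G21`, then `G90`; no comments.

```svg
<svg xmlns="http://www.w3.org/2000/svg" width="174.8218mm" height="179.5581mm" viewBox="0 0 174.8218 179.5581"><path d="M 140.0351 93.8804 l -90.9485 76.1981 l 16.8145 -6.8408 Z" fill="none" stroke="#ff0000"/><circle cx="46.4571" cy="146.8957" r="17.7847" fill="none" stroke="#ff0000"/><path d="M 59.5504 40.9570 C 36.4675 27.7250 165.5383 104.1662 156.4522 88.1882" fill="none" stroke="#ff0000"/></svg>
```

G21
G90
G0 X140.0351 Y85.6777
M3 S827
G1 X49.0866 Y9.4796 F1379
G1 X65.9011 Y16.3204
G1 X140.0351 Y85.6777
G0 X64.2418 Y32.6624
M3 S827
G1 X60.8452 Y43.1160 F1379
G1 X51.9529 Y49.5767
G1 X40.9613 Y49.5767
G1 X32.0690 Y43.1160
G1 X28.6724 Y32.6624
G1 X32.0690 Y22.2088
G1 X40.9613 Y15.7481
G1 X51.9529 Y15.7481
G1 X60.8452 Y22.2088
G1 X64.2418 Y32.6624
G0 X59.5504 Y138.6011
M3 S827
G1 X61.6366 Y137.2363 F1379
G1 X86.3048 Y123.0903
G1 X119.6201 Y104.9036
G1 X147.6475 Y91.4167
G1 X156.4522 Y91.3699
M5
G0 X0.0000 Y0.0000

1 u = 1 mm; y_m = 179.5581 − y.

[1] `<path>` closed polygon, #ff0000→cut S827 F1379: (140.0351,85.6777) → (49.0866,9.4796) → (65.9011,16.3204) → (140.0351,85.6777) (closed)

[2] `<circle>` circle, #ff0000→cut S827 F1379: (64.2418,32.6624) → (60.8452,43.1160) → (51.9529,49.5767) → (40.9613,49.5767) → (32.0690,43.1160) → (28.6724,32.6624) → (32.0690,22.2088) → (40.9613,15.7481) → (51.9529,15.7481) → (60.8452,22.2088) → (64.2418,32.6624) (closed)

[3] `<path>` cubic bezier, #ff0000→cut S827 F1379: (59.5504,138.6011) → (61.6366,137.2363) → (86.3048,123.0903) → (119.6201,104.9036) → (147.6475,91.4167) → (156.4522,91.3699)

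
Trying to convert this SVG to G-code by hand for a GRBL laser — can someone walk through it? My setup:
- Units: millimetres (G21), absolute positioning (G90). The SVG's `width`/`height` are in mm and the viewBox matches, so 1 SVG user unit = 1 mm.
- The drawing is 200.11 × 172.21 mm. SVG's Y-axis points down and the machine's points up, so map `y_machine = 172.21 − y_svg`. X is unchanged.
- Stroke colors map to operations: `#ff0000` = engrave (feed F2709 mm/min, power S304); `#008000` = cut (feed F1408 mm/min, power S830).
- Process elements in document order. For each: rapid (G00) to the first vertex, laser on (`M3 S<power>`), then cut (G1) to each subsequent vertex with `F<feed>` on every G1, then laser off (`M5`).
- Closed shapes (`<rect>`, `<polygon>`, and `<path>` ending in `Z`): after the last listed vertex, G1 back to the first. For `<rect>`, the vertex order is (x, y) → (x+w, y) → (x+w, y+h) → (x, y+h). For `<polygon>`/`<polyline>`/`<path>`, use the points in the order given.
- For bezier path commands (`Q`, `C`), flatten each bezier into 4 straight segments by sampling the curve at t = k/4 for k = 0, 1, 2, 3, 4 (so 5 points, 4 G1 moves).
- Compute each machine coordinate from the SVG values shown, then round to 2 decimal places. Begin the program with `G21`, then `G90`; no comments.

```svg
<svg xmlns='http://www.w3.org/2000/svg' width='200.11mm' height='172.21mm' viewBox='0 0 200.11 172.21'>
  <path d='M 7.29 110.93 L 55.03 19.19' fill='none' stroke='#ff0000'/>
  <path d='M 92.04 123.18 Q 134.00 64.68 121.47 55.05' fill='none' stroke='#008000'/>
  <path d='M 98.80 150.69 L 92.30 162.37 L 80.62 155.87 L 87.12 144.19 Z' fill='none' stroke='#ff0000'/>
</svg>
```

G21
G90
G00 X7.29 Y61.28
M3 S304
G1 X55.03 Y153.02 F2709
M5
G00 X92.04 Y49.03
M3 S830
G1 X109.61 Y75.23 F1408
G1 X120.38 Y95.31 F1408
G1 X124.33 Y109.29 F1408
G1 X121.47 Y117.16 F1408
M5
G00 X98.80 Y21.52
M3 S304
G1 X92.30 Y9.84 F2709
G1 X80.62 Y16.34 F2709
G1 X87.12 Y28.02 F2709
G1 X98.80 Y21.52 F2709
M5

1 u = 1 mm; y_m = 172.21 − y.

[1] `<path>` line segment, #ff0000→engrave S304 F2709: (7.29,61.28) → (55.03,153.02)

[2] `<path>` quadratic bezier, #008000→cut S830 F1408: (92.04,49.03) → (109.61,75.23) → (120.38,95.31) → (124.33,109.29) → (121.47,117.16)

[3] `<path>` regular polygon, #ff0000→engrave S304 F2709: (98.80,21.52) → (92.30,9.84) → (80.62,16.34) → (87.12,28.02) → (98.80,21.52) (closed)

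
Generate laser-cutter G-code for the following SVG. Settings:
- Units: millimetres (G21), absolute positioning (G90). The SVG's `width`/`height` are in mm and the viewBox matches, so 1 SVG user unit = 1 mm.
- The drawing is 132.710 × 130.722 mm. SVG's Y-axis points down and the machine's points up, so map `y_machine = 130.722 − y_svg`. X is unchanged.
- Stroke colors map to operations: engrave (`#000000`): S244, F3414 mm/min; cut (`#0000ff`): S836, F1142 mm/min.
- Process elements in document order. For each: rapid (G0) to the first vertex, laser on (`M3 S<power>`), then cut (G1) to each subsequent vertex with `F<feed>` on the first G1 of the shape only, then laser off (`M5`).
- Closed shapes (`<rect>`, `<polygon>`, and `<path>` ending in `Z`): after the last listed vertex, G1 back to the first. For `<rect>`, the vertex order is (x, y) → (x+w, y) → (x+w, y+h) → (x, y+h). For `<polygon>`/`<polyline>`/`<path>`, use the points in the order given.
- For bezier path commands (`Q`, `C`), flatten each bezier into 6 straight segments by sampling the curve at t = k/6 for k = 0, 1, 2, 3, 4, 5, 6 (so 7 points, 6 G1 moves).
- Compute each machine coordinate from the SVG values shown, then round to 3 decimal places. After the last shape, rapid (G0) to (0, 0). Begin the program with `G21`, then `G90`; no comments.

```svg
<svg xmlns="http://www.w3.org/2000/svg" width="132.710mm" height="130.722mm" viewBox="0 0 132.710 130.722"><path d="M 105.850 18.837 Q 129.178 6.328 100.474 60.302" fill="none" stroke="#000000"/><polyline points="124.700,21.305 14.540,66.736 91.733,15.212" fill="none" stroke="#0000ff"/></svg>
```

G21
G90
G0 X105.850 Y111.885
M3 S244
G1 X112.181 Y114.208 F3414
G1 X115.621 Y112.837
G1 X116.170 Y107.773
G1 X113.829 Y99.016
G1 X108.597 Y86.565
G1 X100.474 Y70.420
M5
G0 X124.700 Y109.417
M3 S836
G1 X14.540 Y63.986 F1142
G1 X91.733 Y115.510
M5
G0 X0.000 Y0.000

1 u = 1 mm; y_m = 130.722 − y.

[1] `<path>` quadratic bezier, #000000→engrave S244 F3414: (105.850,111.885) → (112.181,114.208) → (115.621,112.837) → (116.170,107.773) → (113.829,99.016) → (108.597,86.565) → (100.474,70.420)

[2] `<polyline>` open polyline, #0000ff→cut S836 F1142: (124.700,109.417) → (14.540,63.986) → (91.733,115.510)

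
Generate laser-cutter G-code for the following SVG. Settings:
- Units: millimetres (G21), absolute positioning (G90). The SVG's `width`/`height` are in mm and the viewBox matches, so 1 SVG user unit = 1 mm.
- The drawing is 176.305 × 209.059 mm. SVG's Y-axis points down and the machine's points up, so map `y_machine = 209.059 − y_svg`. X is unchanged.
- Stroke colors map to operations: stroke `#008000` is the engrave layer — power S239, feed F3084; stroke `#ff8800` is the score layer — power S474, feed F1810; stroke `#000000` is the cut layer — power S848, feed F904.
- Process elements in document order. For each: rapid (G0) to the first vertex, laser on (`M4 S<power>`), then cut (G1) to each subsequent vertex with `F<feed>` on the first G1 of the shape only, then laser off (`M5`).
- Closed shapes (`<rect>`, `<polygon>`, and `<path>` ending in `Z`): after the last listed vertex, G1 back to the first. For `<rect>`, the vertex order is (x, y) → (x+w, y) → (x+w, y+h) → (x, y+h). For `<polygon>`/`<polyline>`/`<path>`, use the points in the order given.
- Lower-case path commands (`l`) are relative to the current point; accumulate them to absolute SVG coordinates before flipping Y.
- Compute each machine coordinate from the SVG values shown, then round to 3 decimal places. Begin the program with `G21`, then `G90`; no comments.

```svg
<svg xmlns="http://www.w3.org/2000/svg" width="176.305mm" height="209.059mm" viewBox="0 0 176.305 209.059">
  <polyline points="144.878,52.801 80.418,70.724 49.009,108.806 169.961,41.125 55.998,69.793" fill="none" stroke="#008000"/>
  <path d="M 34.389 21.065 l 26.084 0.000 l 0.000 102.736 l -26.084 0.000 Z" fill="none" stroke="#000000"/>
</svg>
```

viewBox `0 0 176.305 209.059` with mm width/height → 1 unit = 1 mm. Flip: y_m = 209.059 − y_svg.

**Shape 1** — `<polyline>` open polyline, stroke `#008000` → engrave (S239, F3084). Machine vertices: (144.878,156.258) → (80.418,138.335) → (49.009,100.253) → (169.961,167.934) → (55.998,139.266). Open path.

**Shape 2** — `<path>` rectangle, stroke `#000000` → cut (S848, F904). Machine vertices: (34.389,187.994) → (60.473,187.994) → (60.473,85.258) → (34.389,85.258) → (34.389,187.994). Closed: final G1 returns to the first vertex.

G21
G90
G0 X144.878 Y156.258
M4 S239
G1 X80.418 Y138.335 F3084
G1 X49.009 Y100.253
G1 X169.961 Y167.934
G1 X55.998 Y139.266
M5
G0 X34.389 Y187.994
M4 S848
G1 X60.473 Y187.994 F904
G1 X60.473 Y85.258
G1 X34.389 Y85.258
G1 X34.389 Y187.994
M5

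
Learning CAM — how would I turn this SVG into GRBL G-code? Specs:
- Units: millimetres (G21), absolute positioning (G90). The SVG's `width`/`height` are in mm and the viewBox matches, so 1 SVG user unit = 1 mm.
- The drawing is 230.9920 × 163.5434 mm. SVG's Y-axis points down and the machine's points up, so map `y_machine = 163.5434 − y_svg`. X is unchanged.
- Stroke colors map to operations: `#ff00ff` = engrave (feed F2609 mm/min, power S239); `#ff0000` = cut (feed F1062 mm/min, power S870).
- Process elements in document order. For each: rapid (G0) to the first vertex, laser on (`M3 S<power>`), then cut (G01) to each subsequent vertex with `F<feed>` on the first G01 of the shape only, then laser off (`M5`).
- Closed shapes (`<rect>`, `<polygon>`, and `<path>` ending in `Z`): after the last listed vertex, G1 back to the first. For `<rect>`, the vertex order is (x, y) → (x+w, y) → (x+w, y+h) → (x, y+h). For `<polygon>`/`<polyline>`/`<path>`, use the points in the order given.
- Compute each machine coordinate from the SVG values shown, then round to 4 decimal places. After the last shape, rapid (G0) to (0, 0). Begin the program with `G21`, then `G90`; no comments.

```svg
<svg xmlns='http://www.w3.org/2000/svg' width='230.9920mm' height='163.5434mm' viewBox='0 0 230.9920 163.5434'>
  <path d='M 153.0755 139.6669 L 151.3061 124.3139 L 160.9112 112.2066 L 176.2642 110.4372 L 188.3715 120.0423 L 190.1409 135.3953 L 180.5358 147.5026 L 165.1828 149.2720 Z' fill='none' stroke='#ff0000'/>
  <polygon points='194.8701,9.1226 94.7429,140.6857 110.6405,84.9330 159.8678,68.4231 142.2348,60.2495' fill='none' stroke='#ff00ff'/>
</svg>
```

1 u = 1 mm; y_m = 163.5434 − y.

[1] `<path>` regular polygon, #ff0000→cut S870 F1062: (153.0755,23.8765) → (151.3061,39.2295) → (160.9112,51.3368) → (176.2642,53.1062) → (188.3715,43.5011) → (190.1409,28.1481) → (180.5358,16.0408) → (165.1828,14.2714) → (153.0755,23.8765) (closed)

[2] `<polygon>` closed polygon, #ff00ff→engrave S239 F2609: (194.8701,154.4208) → (94.7429,22.8577) → (110.6405,78.6104) → (159.8678,95.1203) → (142.2348,103.2939) → (194.8701,154.4208) (closed)

G21
G90
G0 X153.0755 Y23.8765
M3 S870
G01 X151.3061 Y39.2295 F1062
G01 X160.9112 Y51.3368
G01 X176.2642 Y53.1062
G01 X188.3715 Y43.5011
G01 X190.1409 Y28.1481
G01 X180.5358 Y16.0408
G01 X165.1828 Y14.2714
G01 X153.0755 Y23.8765
M5
G0 X194.8701 Y154.4208
M3 S239
G01 X94.7429 Y22.8577 F2609
G01 X110.6405 Y78.6104
G01 X159.8678 Y95.1203
G01 X142.2348 Y103.2939
G01 X194.8701 Y154.4208
M5
G0 X0.0000 Y0.0000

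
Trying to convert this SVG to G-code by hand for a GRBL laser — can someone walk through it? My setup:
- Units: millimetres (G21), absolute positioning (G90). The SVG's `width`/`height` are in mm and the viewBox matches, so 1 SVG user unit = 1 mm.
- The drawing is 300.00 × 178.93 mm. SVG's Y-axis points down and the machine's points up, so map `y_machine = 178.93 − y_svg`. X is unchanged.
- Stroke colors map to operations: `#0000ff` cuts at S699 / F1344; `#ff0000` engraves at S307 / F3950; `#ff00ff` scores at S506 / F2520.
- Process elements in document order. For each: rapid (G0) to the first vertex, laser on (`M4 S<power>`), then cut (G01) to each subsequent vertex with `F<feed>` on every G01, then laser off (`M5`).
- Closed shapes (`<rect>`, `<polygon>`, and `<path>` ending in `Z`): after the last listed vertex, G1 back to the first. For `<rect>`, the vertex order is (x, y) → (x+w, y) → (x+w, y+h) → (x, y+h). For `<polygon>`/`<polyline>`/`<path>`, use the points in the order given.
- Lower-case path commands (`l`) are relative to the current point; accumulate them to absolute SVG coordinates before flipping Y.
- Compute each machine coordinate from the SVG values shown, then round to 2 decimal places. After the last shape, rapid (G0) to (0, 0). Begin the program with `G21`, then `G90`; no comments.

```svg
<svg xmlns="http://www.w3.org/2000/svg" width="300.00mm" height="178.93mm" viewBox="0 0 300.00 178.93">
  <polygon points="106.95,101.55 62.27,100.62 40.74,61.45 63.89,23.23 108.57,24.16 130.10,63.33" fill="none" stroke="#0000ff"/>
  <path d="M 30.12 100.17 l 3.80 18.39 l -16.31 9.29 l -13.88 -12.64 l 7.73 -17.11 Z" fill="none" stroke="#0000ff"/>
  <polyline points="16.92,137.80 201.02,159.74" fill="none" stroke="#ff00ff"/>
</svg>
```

G21
G90
G0 X106.95 Y77.38
M4 S699
G01 X62.27 Y78.31 F1344
G01 X40.74 Y117.48 F1344
G01 X63.89 Y155.70 F1344
G01 X108.57 Y154.77 F1344
G01 X130.10 Y115.60 F1344
G01 X106.95 Y77.38 F1344
M5
G0 X30.12 Y78.76
M4 S699
G01 X33.92 Y60.37 F1344
G01 X17.61 Y51.08 F1344
G01 X3.73 Y63.72 F1344
G01 X11.46 Y80.83 F1344
G01 X30.12 Y78.76 F1344
M5
G0 X16.92 Y41.13
M4 S506
G01 X201.02 Y19.19 F2520
M5
G0 X0.00 Y0.00

Since the viewBox matches the mm dimensions, user units are millimetres directly. The only transform is the Y-flip y_m = 178.93 − y_svg.

Shape 1 is a regular polygon drawn with `<polygon>`. Its stroke #0000ff means cut at S699, F1344. After flipping Y the toolpath is (106.95,77.38) → (62.27,78.31) → (40.74,117.48) → (63.89,155.70) → (108.57,154.77) → (130.10,115.60) → (106.95,77.38), returning to the start.

Shape 2 is a regular polygon drawn with `<path>`. Its stroke #0000ff means cut at S699, F1344. After flipping Y the toolpath is (30.12,78.76) → (33.92,60.37) → (17.61,51.08) → (3.73,63.72) → (11.46,80.83) → (30.12,78.76), returning to the start.

Shape 3 is a line segment drawn with `<polyline>`. Its stroke #ff00ff means score at S506, F2520. After flipping Y the toolpath is (16.92,41.13) → (201.02,19.19).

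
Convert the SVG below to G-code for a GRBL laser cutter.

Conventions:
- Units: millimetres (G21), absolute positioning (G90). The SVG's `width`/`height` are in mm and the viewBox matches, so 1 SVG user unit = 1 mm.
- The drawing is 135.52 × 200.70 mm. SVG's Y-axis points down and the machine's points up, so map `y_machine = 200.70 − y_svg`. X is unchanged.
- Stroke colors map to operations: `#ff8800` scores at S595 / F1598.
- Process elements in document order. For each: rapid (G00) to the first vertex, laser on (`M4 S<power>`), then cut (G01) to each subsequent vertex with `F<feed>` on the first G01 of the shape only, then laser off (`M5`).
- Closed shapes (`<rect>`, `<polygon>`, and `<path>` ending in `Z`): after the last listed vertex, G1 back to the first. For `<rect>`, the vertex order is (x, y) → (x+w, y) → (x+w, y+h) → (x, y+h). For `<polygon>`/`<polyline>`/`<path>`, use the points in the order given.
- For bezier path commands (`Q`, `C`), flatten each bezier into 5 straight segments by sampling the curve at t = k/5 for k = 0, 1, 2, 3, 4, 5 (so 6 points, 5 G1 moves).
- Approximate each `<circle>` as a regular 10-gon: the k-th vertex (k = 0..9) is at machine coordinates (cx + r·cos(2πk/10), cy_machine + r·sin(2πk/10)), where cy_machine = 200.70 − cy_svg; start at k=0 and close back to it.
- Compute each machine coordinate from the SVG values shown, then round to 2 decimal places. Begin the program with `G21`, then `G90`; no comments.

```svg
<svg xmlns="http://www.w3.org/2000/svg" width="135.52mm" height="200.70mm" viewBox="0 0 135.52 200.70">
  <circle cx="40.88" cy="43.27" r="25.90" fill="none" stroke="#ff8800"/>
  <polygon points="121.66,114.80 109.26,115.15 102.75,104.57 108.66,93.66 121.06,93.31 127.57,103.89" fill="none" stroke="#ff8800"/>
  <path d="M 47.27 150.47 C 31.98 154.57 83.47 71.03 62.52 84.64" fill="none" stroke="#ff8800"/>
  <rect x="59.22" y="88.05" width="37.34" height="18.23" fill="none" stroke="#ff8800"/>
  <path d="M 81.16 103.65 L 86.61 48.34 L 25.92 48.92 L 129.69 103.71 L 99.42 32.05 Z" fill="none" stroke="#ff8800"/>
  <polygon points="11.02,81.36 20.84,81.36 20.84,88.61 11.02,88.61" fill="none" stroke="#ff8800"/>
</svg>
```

G21
G90
G00 X66.78 Y157.43
M4 S595
G01 X61.83 Y172.65 F1598
G01 X48.88 Y182.06
G01 X32.88 Y182.06
G01 X19.93 Y172.65
G01 X14.98 Y157.43
G01 X19.93 Y142.21
G01 X32.88 Y132.80
G01 X48.88 Y132.80
G01 X61.83 Y142.21
G01 X66.78 Y157.43
M5
G00 X121.66 Y85.90
M4 S595
G01 X109.26 Y85.55 F1598
G01 X102.75 Y96.13
G01 X108.66 Y107.04
G01 X121.06 Y107.39
G01 X127.57 Y96.81
G01 X121.66 Y85.90
M5
G00 X47.27 Y50.23
M4 S595
G01 X45.00 Y56.81 F1598
G01 X52.07 Y75.55
G01 X61.80 Y97.59
G01 X67.51 Y114.05
G01 X62.52 Y116.06
M5
G00 X59.22 Y112.65
M4 S595
G01 X96.56 Y112.65 F1598
G01 X96.56 Y94.42
G01 X59.22 Y94.42
G01 X59.22 Y112.65
M5
G00 X81.16 Y97.05
M4 S595
G01 X86.61 Y152.36 F1598
G01 X25.92 Y151.78
G01 X129.69 Y96.99
G01 X99.42 Y168.65
G01 X81.16 Y97.05
M5
G00 X11.02 Y119.34
M4 S595
G01 X20.84 Y119.34 F1598
G01 X20.84 Y112.09
G01 X11.02 Y112.09
G01 X11.02 Y119.34
M5

Since the viewBox matches the mm dimensions, user units are millimetres directly. The only transform is the Y-flip y_m = 200.70 − y_svg.

Shape 1 is a circle drawn with `<circle>`. Its stroke #ff8800 means score at S595, F1598. After flipping Y the toolpath is (66.78,157.43) → (61.83,172.65) → (48.88,182.06) → (32.88,182.06) → (19.93,172.65) → (14.98,157.43) → (19.93,142.21) → (32.88,132.80) → (48.88,132.80) → (61.83,142.21) → (66.78,157.43), returning to the start.

Shape 2 is a regular polygon drawn with `<polygon>`. Its stroke #ff8800 means score at S595, F1598. After flipping Y the toolpath is (121.66,85.90) → (109.26,85.55) → (102.75,96.13) → (108.66,107.04) → (121.06,107.39) → (127.57,96.81) → (121.66,85.90), returning to the start.

Shape 3 is a cubic bezier drawn with `<path>`. Its stroke #ff8800 means score at S595, F1598. After flipping Y the toolpath is (47.27,50.23) → (45.00,56.81) → (52.07,75.55) → (61.80,97.59) → (67.51,114.05) → (62.52,116.06).

Shape 4 is a rectangle drawn with `<rect>`. Its stroke #ff8800 means score at S595, F1598. After flipping Y the toolpath is (59.22,112.65) → (96.56,112.65) → (96.56,94.42) → (59.22,94.42) → (59.22,112.65), returning to the start.

Shape 5 is a closed polygon drawn with `<path>`. Its stroke #ff8800 means score at S595, F1598. After flipping Y the toolpath is (81.16,97.05) → (86.61,152.36) → (25.92,151.78) → (129.69,96.99) → (99.42,168.65) → (81.16,97.05), returning to the start.

Shape 6 is a rectangle drawn with `<polygon>`. Its stroke #ff8800 means score at S595, F1598. After flipping Y the toolpath is (11.02,119.34) → (20.84,119.34) → (20.84,112.09) → (11.02,112.09) → (11.02,119.34), returning to the start.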